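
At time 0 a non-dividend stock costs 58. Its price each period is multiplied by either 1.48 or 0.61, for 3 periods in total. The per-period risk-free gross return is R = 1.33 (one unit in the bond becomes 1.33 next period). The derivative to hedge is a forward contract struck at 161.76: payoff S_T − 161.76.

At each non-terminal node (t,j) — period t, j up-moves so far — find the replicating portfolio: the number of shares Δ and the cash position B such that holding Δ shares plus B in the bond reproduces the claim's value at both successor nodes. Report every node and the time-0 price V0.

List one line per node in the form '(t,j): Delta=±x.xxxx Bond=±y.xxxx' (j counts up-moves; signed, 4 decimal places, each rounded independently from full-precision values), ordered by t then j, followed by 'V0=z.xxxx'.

(0,0): Delta=1.0000 Bond=-68.7569
(1,0): Delta=1.0000 Bond=-91.4467
(1,1): Delta=1.0000 Bond=-91.4467
(2,0): Delta=1.0000 Bond=-121.6241
(2,1): Delta=1.0000 Bond=-121.6241
(2,2): Delta=1.0000 Bond=-121.6241
V0=-10.7569

Since d<R<u, set p* = (R−d)/(u−d) = 0.8276; price each node as the discounted p*-expectation of its children.
Terminal payoffs: V(3,0)=-148.5951, V(3,1)=-129.8189, V(3,2)=-84.2636, V(3,3)=26.2639
Node (2,0) S=21.5818: V=(p*·-129.8189+(1−p*)·-148.5951)/1.33=-100.0423; Δ=(-129.8189−-148.5951)/(31.9411−13.1649)=1.0000; B=V−Δ·S=-121.6241
Node (2,1) S=52.3624: V=(p*·-84.2636+(1−p*)·-129.8189)/1.33=-69.2617; Δ=(-84.2636−-129.8189)/(77.4964−31.9411)=1.0000; B=V−Δ·S=-121.6241
Node (2,2) S=127.0432: V=(p*·26.2639+(1−p*)·-84.2636)/1.33=5.4191; Δ=(26.2639−-84.2636)/(188.0239−77.4964)=1.0000; B=V−Δ·S=-121.6241
Node (1,0) S=35.3800: V=(p*·-69.2617+(1−p*)·-100.0423)/1.33=-56.0667; Δ=(-69.2617−-100.0423)/(52.3624−21.5818)=1.0000; B=V−Δ·S=-91.4467
Node (1,1) S=85.8400: V=(p*·5.4191+(1−p*)·-69.2617)/1.33=-5.6067; Δ=(5.4191−-69.2617)/(127.0432−52.3624)=1.0000; B=V−Δ·S=-91.4467
Node (0,0) S=58.0000: V=(p*·-5.6067+(1−p*)·-56.0667)/1.33=-10.7569; Δ=(-5.6067−-56.0667)/(85.8400−35.3800)=1.0000; B=V−Δ·S=-68.7569
Each (Δ,B) replicates both successor values, so the strategy is self-financing and V0 is arbitrage-free.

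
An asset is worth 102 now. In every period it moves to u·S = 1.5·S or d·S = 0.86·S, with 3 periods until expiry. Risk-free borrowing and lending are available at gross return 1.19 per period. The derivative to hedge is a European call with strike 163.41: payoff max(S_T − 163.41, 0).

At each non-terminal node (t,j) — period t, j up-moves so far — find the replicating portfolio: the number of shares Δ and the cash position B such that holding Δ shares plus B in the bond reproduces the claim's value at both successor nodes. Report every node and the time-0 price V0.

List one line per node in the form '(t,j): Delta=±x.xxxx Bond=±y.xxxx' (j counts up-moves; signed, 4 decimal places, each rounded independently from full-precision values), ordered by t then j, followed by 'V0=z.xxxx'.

No-arbitrage ⇒ martingale measure with p* = (R−d)/(u−d) = 0.5156.
Terminal values V(3,·): V(3,0)=0.0000, V(3,1)=0.0000, V(3,2)=33.9600, V(3,3)=180.8400
  t=2,j=0: stock 75.4392 → up 113.1588 (V=0.0000), down 64.8777 (V=0.0000). Price 0.0000; hedge Δ=0.0000, bond B=0.0000.
  t=2,j=1: stock 131.5800 → up 197.3700 (V=33.9600), down 113.1588 (V=0.0000). Price 14.7148; hedge Δ=0.4033, bond B=-38.3477.
  t=2,j=2: stock 229.5000 → up 344.2500 (V=180.8400), down 197.3700 (V=33.9600). Price 92.1807; hedge Δ=1.0000, bond B=-137.3193.
  t=1,j=0: stock 87.7200 → up 131.5800 (V=14.7148), down 75.4392 (V=0.0000). Price 6.3759; hedge Δ=0.2621, bond B=-16.6160.
  t=1,j=1: stock 153.0000 → up 229.5000 (V=92.1807), down 131.5800 (V=14.7148). Price 45.9312; hedge Δ=0.7911, bond B=-75.1092.
  t=0,j=0: stock 102.0000 → up 153.0000 (V=45.9312), down 87.7200 (V=6.3759). Price 22.4972; hedge Δ=0.6059, bond B=-39.3080.
Self-financing check: at every node Δ·S+B equals the discounted successor values.

(0,0): Delta=0.6059 Bond=-39.3080
(1,0): Delta=0.2621 Bond=-16.6160
(1,1): Delta=0.7911 Bond=-75.1092
(2,0): Delta=0.0000 Bond=0.0000
(2,1): Delta=0.4033 Bond=-38.3477
(2,2): Delta=1.0000 Bond=-137.3193
V0=22.4972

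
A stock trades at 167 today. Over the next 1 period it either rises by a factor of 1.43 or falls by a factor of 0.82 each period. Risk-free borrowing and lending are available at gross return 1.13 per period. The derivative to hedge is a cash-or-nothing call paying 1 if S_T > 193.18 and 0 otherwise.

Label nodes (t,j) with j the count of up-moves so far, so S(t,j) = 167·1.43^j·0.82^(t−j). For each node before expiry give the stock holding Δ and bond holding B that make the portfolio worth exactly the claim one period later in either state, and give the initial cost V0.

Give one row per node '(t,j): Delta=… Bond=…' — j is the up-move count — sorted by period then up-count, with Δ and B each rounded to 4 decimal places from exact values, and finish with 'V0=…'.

Under the risk-neutral measure, an up-move has probability p* = (R−d)/(u−d) = 0.5082 and values discount at R = 1.13.
Payoff layer (t=1): V(1,0)=0.0000, V(1,1)=1.0000
Node (0,0) S=167.0000: V=(p*·1.0000+(1−p*)·0.0000)/1.13=0.4497; Δ=(1.0000−0.0000)/(238.8100−136.9400)=0.0098; B=V−Δ·S=-1.1896
The time-0 hedge costs 0.4497, which is the no-arbitrage price.

(0,0): Delta=0.0098 Bond=-1.1896
V0=0.4497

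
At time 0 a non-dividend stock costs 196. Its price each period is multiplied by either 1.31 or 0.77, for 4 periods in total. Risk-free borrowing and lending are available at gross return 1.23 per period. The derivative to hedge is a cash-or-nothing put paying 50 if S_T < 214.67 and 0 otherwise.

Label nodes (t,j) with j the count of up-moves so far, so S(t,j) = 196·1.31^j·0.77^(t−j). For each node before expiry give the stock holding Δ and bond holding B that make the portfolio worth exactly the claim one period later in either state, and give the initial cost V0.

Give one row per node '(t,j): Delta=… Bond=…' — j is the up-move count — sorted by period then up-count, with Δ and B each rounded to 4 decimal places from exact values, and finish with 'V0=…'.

(0,0): Delta=-0.0819 Bond=18.3875
(1,0): Delta=-0.2943 Bond=54.6714
(1,1): Delta=-0.0602 Bond=17.0419
(2,0): Delta=0.0000 Bond=33.0491
(2,1): Delta=-0.3244 Bond=73.1931
(2,2): Delta=-0.0332 Bond=11.8777
(3,0): Delta=0.0000 Bond=40.6504
(3,1): Delta=0.0000 Bond=40.6504
(3,2): Delta=-0.3575 Bond=98.6149
(3,3): Delta=0.0000 Bond=0.0000
V0=2.3400

No-arbitrage ⇒ martingale measure with p* = (R−d)/(u−d) = 0.8519.
At expiry t=4: V(4,0)=50.0000, V(4,1)=50.0000, V(4,2)=50.0000, V(4,3)=0.0000, V(4,4)=0.0000
(3,0): S=89.4805. Δ = (V_up−V_dn)/(S_up−S_dn) = (50.0000−50.0000)/(117.2194−68.9000) = 0.0000. V = [p*·50.0000 + (1−p*)·50.0000]/1.23 = 40.6504. B = V − Δ·S = 40.6504.
(3,1): S=152.2330. Δ = (V_up−V_dn)/(S_up−S_dn) = (50.0000−50.0000)/(199.4252−117.2194) = 0.0000. V = [p*·50.0000 + (1−p*)·50.0000]/1.23 = 40.6504. B = V − Δ·S = 40.6504.
(3,2): S=258.9938. Δ = (V_up−V_dn)/(S_up−S_dn) = (0.0000−50.0000)/(339.2819−199.4252) = -0.3575. V = [p*·0.0000 + (1−p*)·50.0000]/1.23 = 6.0223. B = V − Δ·S = 98.6149.
(3,3): S=440.6258. Δ = (V_up−V_dn)/(S_up−S_dn) = (0.0000−0.0000)/(577.2198−339.2819) = 0.0000. V = [p*·0.0000 + (1−p*)·0.0000]/1.23 = 0.0000. B = V − Δ·S = 0.0000.
(2,0): S=116.2084. Δ = (V_up−V_dn)/(S_up−S_dn) = (40.6504−40.6504)/(152.2330−89.4805) = 0.0000. V = [p*·40.6504 + (1−p*)·40.6504]/1.23 = 33.0491. B = V − Δ·S = 33.0491.
(2,1): S=197.7052. Δ = (V_up−V_dn)/(S_up−S_dn) = (6.0223−40.6504)/(258.9938−152.2330) = -0.3244. V = [p*·6.0223 + (1−p*)·40.6504]/1.23 = 9.0670. B = V − Δ·S = 73.1931.
(2,2): S=336.3556. Δ = (V_up−V_dn)/(S_up−S_dn) = (0.0000−6.0223)/(440.6258−258.9938) = -0.0332. V = [p*·0.0000 + (1−p*)·6.0223]/1.23 = 0.7254. B = V − Δ·S = 11.8777.
(1,0): S=150.9200. Δ = (V_up−V_dn)/(S_up−S_dn) = (9.0670−33.0491)/(197.7052−116.2084) = -0.2943. V = [p*·9.0670 + (1−p*)·33.0491]/1.23 = 10.2601. B = V − Δ·S = 54.6714.
(1,1): S=256.7600. Δ = (V_up−V_dn)/(S_up−S_dn) = (0.7254−9.0670)/(336.3556−197.7052) = -0.0602. V = [p*·0.7254 + (1−p*)·9.0670]/1.23 = 1.5944. B = V − Δ·S = 17.0419.
(0,0): S=196.0000. Δ = (V_up−V_dn)/(S_up−S_dn) = (1.5944−10.2601)/(256.7600−150.9200) = -0.0819. V = [p*·1.5944 + (1−p*)·10.2601]/1.23 = 2.3400. B = V − Δ·S = 18.3875.
Root portfolio cost Δ·196+B reproduces V0=2.3400.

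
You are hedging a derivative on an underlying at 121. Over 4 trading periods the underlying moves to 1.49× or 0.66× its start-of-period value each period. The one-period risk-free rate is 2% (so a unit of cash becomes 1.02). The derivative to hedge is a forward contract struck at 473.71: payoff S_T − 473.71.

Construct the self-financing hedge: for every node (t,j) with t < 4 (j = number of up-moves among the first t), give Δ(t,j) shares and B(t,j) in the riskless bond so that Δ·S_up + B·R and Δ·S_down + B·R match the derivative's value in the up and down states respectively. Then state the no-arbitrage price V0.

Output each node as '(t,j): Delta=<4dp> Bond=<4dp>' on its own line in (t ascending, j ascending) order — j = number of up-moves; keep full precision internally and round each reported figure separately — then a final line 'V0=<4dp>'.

Risk-neutral probability p* = (R−d)/(u−d) = (1.02−0.66)/(1.49−0.66) = 0.4337.
At expiry t=4: V(4,0)=-450.7506, V(4,1)=-421.8773, V(4,2)=-356.6939, V(4,3)=-209.5372, V(4,4)=122.6801
(3,0): S=34.7870. Δ = (V_up−V_dn)/(S_up−S_dn) = (-421.8773−-450.7506)/(51.8327−22.9594) = 1.0000. V = [p*·-421.8773 + (1−p*)·-450.7506]/1.02 = -429.6346. B = V − Δ·S = -464.4216.
(3,1): S=78.5343. Δ = (V_up−V_dn)/(S_up−S_dn) = (-356.6939−-421.8773)/(117.0161−51.8327) = 1.0000. V = [p*·-356.6939 + (1−p*)·-421.8773]/1.02 = -385.8872. B = V − Δ·S = -464.4216.
(3,2): S=177.2972. Δ = (V_up−V_dn)/(S_up−S_dn) = (-209.5372−-356.6939)/(264.1728−117.0161) = 1.0000. V = [p*·-209.5372 + (1−p*)·-356.6939]/1.02 = -287.1244. B = V − Δ·S = -464.4216.
(3,3): S=400.2618. Δ = (V_up−V_dn)/(S_up−S_dn) = (122.6801−-209.5372)/(596.3901−264.1728) = 1.0000. V = [p*·122.6801 + (1−p*)·-209.5372]/1.02 = -64.1597. B = V − Δ·S = -464.4216.
(2,0): S=52.7076. Δ = (V_up−V_dn)/(S_up−S_dn) = (-385.8872−-429.6346)/(78.5343−34.7870) = 1.0000. V = [p*·-385.8872 + (1−p*)·-429.6346]/1.02 = -402.6077. B = V − Δ·S = -455.3153.
(2,1): S=118.9914. Δ = (V_up−V_dn)/(S_up−S_dn) = (-287.1244−-385.8872)/(177.2972−78.5343) = 1.0000. V = [p*·-287.1244 + (1−p*)·-385.8872]/1.02 = -336.3239. B = V − Δ·S = -455.3153.
(2,2): S=268.6321. Δ = (V_up−V_dn)/(S_up−S_dn) = (-64.1597−-287.1244)/(400.2618−177.2972) = 1.0000. V = [p*·-64.1597 + (1−p*)·-287.1244]/1.02 = -186.6832. B = V − Δ·S = -455.3153.
(1,0): S=79.8600. Δ = (V_up−V_dn)/(S_up−S_dn) = (-336.3239−-402.6077)/(118.9914−52.7076) = 1.0000. V = [p*·-336.3239 + (1−p*)·-402.6077]/1.02 = -366.5275. B = V − Δ·S = -446.3875.
(1,1): S=180.2900. Δ = (V_up−V_dn)/(S_up−S_dn) = (-186.6832−-336.3239)/(268.6321−118.9914) = 1.0000. V = [p*·-186.6832 + (1−p*)·-336.3239]/1.02 = -266.0975. B = V − Δ·S = -446.3875.
(0,0): S=121.0000. Δ = (V_up−V_dn)/(S_up−S_dn) = (-266.0975−-366.5275)/(180.2900−79.8600) = 1.0000. V = [p*·-266.0975 + (1−p*)·-366.5275]/1.02 = -316.6348. B = V − Δ·S = -437.6348.
Self-financing check: at every node Δ·S+B equals the discounted successor values.

(0,0): Delta=1.0000 Bond=-437.6348
(1,0): Delta=1.0000 Bond=-446.3875
(1,1): Delta=1.0000 Bond=-446.3875
(2,0): Delta=1.0000 Bond=-455.3153
(2,1): Delta=1.0000 Bond=-455.3153
(2,2): Delta=1.0000 Bond=-455.3153
(3,0): Delta=1.0000 Bond=-464.4216
(3,1): Delta=1.0000 Bond=-464.4216
(3,2): Delta=1.0000 Bond=-464.4216
(3,3): Delta=1.0000 Bond=-464.4216
V0=-316.6348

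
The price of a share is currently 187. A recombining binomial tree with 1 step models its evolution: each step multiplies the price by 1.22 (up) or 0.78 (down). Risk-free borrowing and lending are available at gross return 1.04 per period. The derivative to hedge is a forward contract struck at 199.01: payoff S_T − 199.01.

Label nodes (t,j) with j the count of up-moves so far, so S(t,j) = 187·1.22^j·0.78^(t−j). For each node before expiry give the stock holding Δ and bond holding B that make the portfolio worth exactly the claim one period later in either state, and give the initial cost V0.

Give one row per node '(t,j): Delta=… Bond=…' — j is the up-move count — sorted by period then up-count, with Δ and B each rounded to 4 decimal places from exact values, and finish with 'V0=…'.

Since d<R<u, set p* = (R−d)/(u−d) = 0.5909; price each node as the discounted p*-expectation of its children.
At expiry t=1: V(1,0)=-53.1500, V(1,1)=29.1300
  t=0,j=0: stock 187.0000 → up 228.1400 (V=29.1300), down 145.8600 (V=-53.1500). Price -4.3558; hedge Δ=1.0000, bond B=-191.3558.
Root portfolio cost Δ·187+B reproduces V0=-4.3558.

(0,0): Delta=1.0000 Bond=-191.3558
V0=-4.3558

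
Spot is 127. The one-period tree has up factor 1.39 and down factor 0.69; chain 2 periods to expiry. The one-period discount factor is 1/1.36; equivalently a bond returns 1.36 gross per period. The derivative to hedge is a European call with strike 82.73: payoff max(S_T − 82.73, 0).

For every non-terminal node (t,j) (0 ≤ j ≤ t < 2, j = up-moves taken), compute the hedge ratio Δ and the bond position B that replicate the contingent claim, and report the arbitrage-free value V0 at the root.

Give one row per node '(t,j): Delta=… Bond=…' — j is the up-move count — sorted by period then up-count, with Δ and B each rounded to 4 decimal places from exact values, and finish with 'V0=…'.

Since d<R<u, set p* = (R−d)/(u−d) = 0.9571; price each node as the discounted p*-expectation of its children.
At expiry t=2: V(2,0)=0.0000, V(2,1)=39.0757, V(2,2)=162.6467
(1,0): S=87.6300. Δ = (V_up−V_dn)/(S_up−S_dn) = (39.0757−0.0000)/(121.8057−60.4647) = 0.6370. V = [p*·39.0757 + (1−p*)·0.0000]/1.36 = 27.5008. B = V − Δ·S = -28.3217.
(1,1): S=176.5300. Δ = (V_up−V_dn)/(S_up−S_dn) = (162.6467−39.0757)/(245.3767−121.8057) = 1.0000. V = [p*·162.6467 + (1−p*)·39.0757]/1.36 = 115.6991. B = V − Δ·S = -60.8309.
(0,0): S=127.0000. Δ = (V_up−V_dn)/(S_up−S_dn) = (115.6991−27.5008)/(176.5300−87.6300) = 0.9921. V = [p*·115.6991 + (1−p*)·27.5008]/1.36 = 82.2935. B = V − Δ·S = -43.7041.
Root portfolio cost Δ·127+B reproduces V0=82.2935.

(0,0): Delta=0.9921 Bond=-43.7041
(1,0): Delta=0.6370 Bond=-28.3217
(1,1): Delta=1.0000 Bond=-60.8309
V0=82.2935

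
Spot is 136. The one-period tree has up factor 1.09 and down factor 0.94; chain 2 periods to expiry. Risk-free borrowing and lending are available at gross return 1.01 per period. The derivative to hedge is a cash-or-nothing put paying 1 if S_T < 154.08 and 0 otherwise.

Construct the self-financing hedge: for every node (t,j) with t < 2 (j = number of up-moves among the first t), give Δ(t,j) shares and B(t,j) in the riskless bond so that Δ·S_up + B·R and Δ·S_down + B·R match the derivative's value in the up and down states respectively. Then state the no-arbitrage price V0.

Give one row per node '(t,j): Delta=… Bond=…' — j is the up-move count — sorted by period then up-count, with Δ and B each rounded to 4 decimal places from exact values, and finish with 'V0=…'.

Risk-neutral probability p* = (R−d)/(u−d) = (1.01−0.94)/(1.09−0.94) = 0.4667.
Terminal values V(2,·): V(2,0)=1.0000, V(2,1)=1.0000, V(2,2)=0.0000
Node (1,0) S=127.8400: V=(p*·1.0000+(1−p*)·1.0000)/1.01=0.9901; Δ=(1.0000−1.0000)/(139.3456−120.1696)=0.0000; B=V−Δ·S=0.9901
Node (1,1) S=148.2400: V=(p*·0.0000+(1−p*)·1.0000)/1.01=0.5281; Δ=(0.0000−1.0000)/(161.5816−139.3456)=-0.0450; B=V−Δ·S=7.1947
Node (0,0) S=136.0000: V=(p*·0.5281+(1−p*)·0.9901)/1.01=0.7668; Δ=(0.5281−0.9901)/(148.2400−127.8400)=-0.0226; B=V−Δ·S=3.8471
Check: Δ(0,0)·S0 + B(0,0) = 0.7668 = V0.

(0,0): Delta=-0.0226 Bond=3.8471
(1,0): Delta=0.0000 Bond=0.9901
(1,1): Delta=-0.0450 Bond=7.1947
V0=0.7668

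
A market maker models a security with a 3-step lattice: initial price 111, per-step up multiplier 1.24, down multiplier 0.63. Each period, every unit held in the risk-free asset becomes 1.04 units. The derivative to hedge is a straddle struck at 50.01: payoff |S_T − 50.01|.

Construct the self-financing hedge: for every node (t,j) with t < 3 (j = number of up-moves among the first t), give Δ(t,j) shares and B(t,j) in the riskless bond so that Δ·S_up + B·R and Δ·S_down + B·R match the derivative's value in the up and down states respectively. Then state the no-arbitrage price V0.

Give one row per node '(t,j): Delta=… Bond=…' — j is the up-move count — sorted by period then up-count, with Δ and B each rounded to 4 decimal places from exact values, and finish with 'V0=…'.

The replicating-portfolio and risk-neutral prices coincide; use p* = (1.04−0.63)/(1.24−0.63) = 0.6721 for the latter.
Terminal payoffs: V(3,0)=22.2548, V(3,1)=4.6193, V(3,2)=57.5144, V(3,3)=161.6253
  t=2,j=0: stock 44.0559 → up 54.6293 (V=4.6193), down 27.7552 (V=22.2548). Price 10.0014; hedge Δ=-0.6562, bond B=38.9120.
  t=2,j=1: stock 86.7132 → up 107.5244 (V=57.5144), down 54.6293 (V=4.6193). Price 38.6267; hedge Δ=1.0000, bond B=-48.0865.
  t=2,j=2: stock 170.6736 → up 211.6353 (V=161.6253), down 107.5244 (V=57.5144). Price 122.5871; hedge Δ=1.0000, bond B=-48.0865.
  t=1,j=0: stock 69.9300 → up 86.7132 (V=38.6267), down 44.0559 (V=10.0014). Price 28.1167; hedge Δ=0.6711, bond B=-18.8100.
  t=1,j=1: stock 137.6400 → up 170.6736 (V=122.5871), down 86.7132 (V=38.6267). Price 91.4029; hedge Δ=1.0000, bond B=-46.2371.
  t=0,j=0: stock 111.0000 → up 137.6400 (V=91.4029), down 69.9300 (V=28.1167). Price 67.9359; hedge Δ=0.9347, bond B=-35.8121.
Check: Δ(0,0)·S0 + B(0,0) = 67.9359 = V0.

(0,0): Delta=0.9347 Bond=-35.8121
(1,0): Delta=0.6711 Bond=-18.8100
(1,1): Delta=1.0000 Bond=-46.2371
(2,0): Delta=-0.6562 Bond=38.9120
(2,1): Delta=1.0000 Bond=-48.0865
(2,2): Delta=1.0000 Bond=-48.0865
V0=67.9359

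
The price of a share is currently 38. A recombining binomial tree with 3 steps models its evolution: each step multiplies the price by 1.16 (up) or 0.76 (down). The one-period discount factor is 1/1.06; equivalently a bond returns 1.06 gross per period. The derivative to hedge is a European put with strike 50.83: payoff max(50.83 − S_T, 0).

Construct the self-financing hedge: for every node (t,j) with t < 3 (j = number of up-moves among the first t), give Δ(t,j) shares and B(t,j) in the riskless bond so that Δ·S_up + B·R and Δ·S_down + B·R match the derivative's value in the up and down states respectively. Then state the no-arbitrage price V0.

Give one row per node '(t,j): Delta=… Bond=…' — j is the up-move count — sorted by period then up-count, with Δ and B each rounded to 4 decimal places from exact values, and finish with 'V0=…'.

Risk-neutral probability p* = (R−d)/(u−d) = (1.06−0.76)/(1.16−0.76) = 0.7500.
Payoff layer (t=3): V(3,0)=34.1489, V(3,1)=25.3694, V(3,2)=11.9691, V(3,3)=0.0000
  t=2,j=0: stock 21.9488 → up 25.4606 (V=25.3694), down 16.6811 (V=34.1489). Price 26.0040; hedge Δ=-1.0000, bond B=47.9528.
  t=2,j=1: stock 33.5008 → up 38.8609 (V=11.9691), down 25.4606 (V=25.3694). Price 14.4520; hedge Δ=-1.0000, bond B=47.9528.
  t=2,j=2: stock 51.1328 → up 59.3140 (V=0.0000), down 38.8609 (V=11.9691). Price 2.8229; hedge Δ=-0.5852, bond B=32.7456.
  t=1,j=0: stock 28.8800 → up 33.5008 (V=14.4520), down 21.9488 (V=26.0040). Price 16.3585; hedge Δ=-1.0000, bond B=45.2385.
  t=1,j=1: stock 44.0800 → up 51.1328 (V=2.8229), down 33.5008 (V=14.4520). Price 5.4058; hedge Δ=-0.6595, bond B=34.4787.
  t=0,j=0: stock 38.0000 → up 44.0800 (V=5.4058), down 28.8800 (V=16.3585). Price 7.6830; hedge Δ=-0.7206, bond B=35.0647.
Root portfolio cost Δ·38+B reproduces V0=7.6830.

(0,0): Delta=-0.7206 Bond=35.0647
(1,0): Delta=-1.0000 Bond=45.2385
(1,1): Delta=-0.6595 Bond=34.4787
(2,0): Delta=-1.0000 Bond=47.9528
(2,1): Delta=-1.0000 Bond=47.9528
(2,2): Delta=-0.5852 Bond=32.7456
V0=7.6830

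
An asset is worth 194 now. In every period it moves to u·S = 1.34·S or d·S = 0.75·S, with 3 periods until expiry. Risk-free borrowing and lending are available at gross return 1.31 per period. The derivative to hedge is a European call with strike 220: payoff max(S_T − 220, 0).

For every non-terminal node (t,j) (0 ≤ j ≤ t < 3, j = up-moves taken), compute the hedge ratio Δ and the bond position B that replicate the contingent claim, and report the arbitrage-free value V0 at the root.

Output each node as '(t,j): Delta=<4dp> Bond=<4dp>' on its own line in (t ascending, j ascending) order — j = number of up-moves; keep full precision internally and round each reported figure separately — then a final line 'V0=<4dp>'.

(0,0): Delta=0.9629 Bond=-90.4138
(1,0): Delta=0.3482 Bond=-29.0088
(1,1): Delta=0.9813 Bond=-123.2332
(2,0): Delta=0.0000 Bond=0.0000
(2,1): Delta=0.3587 Bond=-40.0373
(2,2): Delta=1.0000 Bond=-167.9389
V0=96.3889

No-arbitrage ⇒ martingale measure with p* = (R−d)/(u−d) = 0.9492.
Terminal payoffs: V(3,0)=0.0000, V(3,1)=0.0000, V(3,2)=41.2598, V(3,3)=246.7842
  t=2,j=0: stock 109.1250 → up 146.2275 (V=0.0000), down 81.8438 (V=0.0000). Price 0.0000; hedge Δ=0.0000, bond B=0.0000.
  t=2,j=1: stock 194.9700 → up 261.2598 (V=41.2598), down 146.2275 (V=0.0000). Price 29.8945; hedge Δ=0.3587, bond B=-40.0373.
  t=2,j=2: stock 348.3464 → up 466.7842 (V=246.7842), down 261.2598 (V=41.2598). Price 180.4075; hedge Δ=1.0000, bond B=-167.9389.
  t=1,j=0: stock 145.5000 → up 194.9700 (V=29.8945), down 109.1250 (V=0.0000). Price 21.6599; hedge Δ=0.3482, bond B=-29.0088.
  t=1,j=1: stock 259.9600 → up 348.3464 (V=180.4075), down 194.9700 (V=29.8945). Price 131.8735; hedge Δ=0.9813, bond B=-123.2332.
  t=0,j=0: stock 194.0000 → up 259.9600 (V=131.8735), down 145.5000 (V=21.6599). Price 96.3889; hedge Δ=0.9629, bond B=-90.4138.
Each (Δ,B) replicates both successor values, so the strategy is self-financing and V0 is arbitrage-free.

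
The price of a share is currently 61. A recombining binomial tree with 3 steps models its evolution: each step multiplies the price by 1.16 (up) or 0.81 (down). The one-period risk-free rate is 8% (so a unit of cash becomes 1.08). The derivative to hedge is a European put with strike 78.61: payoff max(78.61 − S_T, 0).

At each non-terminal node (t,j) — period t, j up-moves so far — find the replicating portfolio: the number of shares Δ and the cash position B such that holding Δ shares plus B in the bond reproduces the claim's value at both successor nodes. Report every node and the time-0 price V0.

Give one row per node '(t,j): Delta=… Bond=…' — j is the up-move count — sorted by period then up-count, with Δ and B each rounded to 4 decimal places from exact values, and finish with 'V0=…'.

(0,0): Delta=-0.6032 Bond=44.2494
(1,0): Delta=-1.0000 Bond=67.3954
(1,1): Delta=-0.5211 Bond=41.9801
(2,0): Delta=-1.0000 Bond=72.7870
(2,1): Delta=-1.0000 Bond=72.7870
(2,2): Delta=-0.4220 Bond=37.2056
V0=7.4544

No-arbitrage ⇒ martingale measure with p* = (R−d)/(u−d) = 0.7714.
At expiry t=3: V(3,0)=46.1921, V(3,1)=32.1844, V(3,2)=12.1239, V(3,3)=0.0000
  t=2,j=0: stock 40.0221 → up 46.4256 (V=32.1844), down 32.4179 (V=46.1921). Price 32.7649; hedge Δ=-1.0000, bond B=72.7870.
  t=2,j=1: stock 57.3156 → up 66.4861 (V=12.1239), down 46.4256 (V=32.1844). Price 15.4714; hedge Δ=-1.0000, bond B=72.7870.
  t=2,j=2: stock 82.0816 → up 95.2147 (V=0.0000), down 66.4861 (V=12.1239). Price 2.5659; hedge Δ=-0.4220, bond B=37.2056.
  t=1,j=0: stock 49.4100 → up 57.3156 (V=15.4714), down 40.0221 (V=32.7649). Price 17.9854; hedge Δ=-1.0000, bond B=67.3954.
  t=1,j=1: stock 70.7600 → up 82.0816 (V=2.5659), down 57.3156 (V=15.4714). Price 5.1072; hedge Δ=-0.5211, bond B=41.9801.
  t=0,j=0: stock 61.0000 → up 70.7600 (V=5.1072), down 49.4100 (V=17.9854). Price 7.4544; hedge Δ=-0.6032, bond B=44.2494.
Self-financing check: at every node Δ·S+B equals the discounted successor values.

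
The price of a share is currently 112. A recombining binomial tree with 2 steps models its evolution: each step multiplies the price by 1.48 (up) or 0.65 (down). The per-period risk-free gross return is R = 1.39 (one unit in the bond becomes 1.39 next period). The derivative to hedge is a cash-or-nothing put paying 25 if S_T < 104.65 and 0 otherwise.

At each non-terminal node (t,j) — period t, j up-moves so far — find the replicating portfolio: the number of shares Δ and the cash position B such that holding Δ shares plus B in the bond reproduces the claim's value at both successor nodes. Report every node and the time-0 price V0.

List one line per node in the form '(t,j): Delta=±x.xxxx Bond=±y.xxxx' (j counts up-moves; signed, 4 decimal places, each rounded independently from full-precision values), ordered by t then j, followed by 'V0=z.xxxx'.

Since d<R<u, set p* = (R−d)/(u−d) = 0.8916; price each node as the discounted p*-expectation of its children.
Terminal payoffs: V(2,0)=25.0000, V(2,1)=0.0000, V(2,2)=0.0000
  t=1,j=0: stock 72.8000 → up 107.7440 (V=0.0000), down 47.3200 (V=25.0000). Price 1.9502; hedge Δ=-0.4137, bond B=32.0707.
  t=1,j=1: stock 165.7600 → up 245.3248 (V=0.0000), down 107.7440 (V=0.0000). Price 0.0000; hedge Δ=0.0000, bond B=0.0000.
  t=0,j=0: stock 112.0000 → up 165.7600 (V=0.0000), down 72.8000 (V=1.9502). Price 0.1521; hedge Δ=-0.0210, bond B=2.5018.
Each (Δ,B) replicates both successor values, so the strategy is self-financing and V0 is arbitrage-free.

(0,0): Delta=-0.0210 Bond=2.5018
(1,0): Delta=-0.4137 Bond=32.0707
(1,1): Delta=0.0000 Bond=0.0000
V0=0.1521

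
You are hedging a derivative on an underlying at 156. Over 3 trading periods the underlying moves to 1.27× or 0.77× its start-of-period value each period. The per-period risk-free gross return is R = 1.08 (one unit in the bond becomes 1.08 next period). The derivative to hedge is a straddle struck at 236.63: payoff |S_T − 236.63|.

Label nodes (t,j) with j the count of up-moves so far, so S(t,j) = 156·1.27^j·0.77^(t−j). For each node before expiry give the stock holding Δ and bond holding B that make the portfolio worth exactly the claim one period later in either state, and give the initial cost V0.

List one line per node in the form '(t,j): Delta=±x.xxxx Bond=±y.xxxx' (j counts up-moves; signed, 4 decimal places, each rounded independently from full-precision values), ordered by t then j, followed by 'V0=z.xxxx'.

Risk-neutral probability p* = (R−d)/(u−d) = (1.08−0.77)/(1.27−0.77) = 0.6200.
At expiry t=3: V(3,0)=165.4109, V(3,1)=119.1647, V(3,2)=42.8885, V(3,3)=82.9177
Node (2,0) S=92.4924: V=(p*·119.1647+(1−p*)·165.4109)/1.08=126.6095; Δ=(119.1647−165.4109)/(117.4653−71.2191)=-1.0000; B=V−Δ·S=219.1019
Node (2,1) S=152.5524: V=(p*·42.8885+(1−p*)·119.1647)/1.08=66.5495; Δ=(42.8885−119.1647)/(193.7415−117.4653)=-1.0000; B=V−Δ·S=219.1019
Node (2,2) S=251.6124: V=(p*·82.9177+(1−p*)·42.8885)/1.08=62.6913; Δ=(82.9177−42.8885)/(319.5477−193.7415)=0.3182; B=V−Δ·S=-17.3673
Node (1,0) S=120.1200: V=(p*·66.5495+(1−p*)·126.6095)/1.08=82.7521; Δ=(66.5495−126.6095)/(152.5524−92.4924)=-1.0000; B=V−Δ·S=202.8721
Node (1,1) S=198.1200: V=(p*·62.6913+(1−p*)·66.5495)/1.08=59.4050; Δ=(62.6913−66.5495)/(251.6124−152.5524)=-0.0389; B=V−Δ·S=67.1213
Node (0,0) S=156.0000: V=(p*·59.4050+(1−p*)·82.7521)/1.08=63.2193; Δ=(59.4050−82.7521)/(198.1200−120.1200)=-0.2993; B=V−Δ·S=109.9135
Self-financing check: at every node Δ·S+B equals the discounted successor values.

(0,0): Delta=-0.2993 Bond=109.9135
(1,0): Delta=-1.0000 Bond=202.8721
(1,1): Delta=-0.0389 Bond=67.1213
(2,0): Delta=-1.0000 Bond=219.1019
(2,1): Delta=-1.0000 Bond=219.1019
(2,2): Delta=0.3182 Bond=-17.3673
V0=63.2193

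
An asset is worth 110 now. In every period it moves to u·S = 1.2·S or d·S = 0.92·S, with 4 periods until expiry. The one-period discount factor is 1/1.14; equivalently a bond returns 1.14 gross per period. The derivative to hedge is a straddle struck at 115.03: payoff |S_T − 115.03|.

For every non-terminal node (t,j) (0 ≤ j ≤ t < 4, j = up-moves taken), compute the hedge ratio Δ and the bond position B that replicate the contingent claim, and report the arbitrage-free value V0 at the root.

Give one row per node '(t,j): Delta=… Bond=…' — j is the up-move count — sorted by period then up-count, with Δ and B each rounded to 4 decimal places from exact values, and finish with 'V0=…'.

(0,0): Delta=0.9316 Bond=-60.0416
(1,0): Delta=0.7163 Bond=-46.6598
(1,1): Delta=0.9766 Bond=-74.3895
(2,0): Delta=0.0068 Bond=12.8675
(2,1): Delta=0.8646 Bond=-71.2085
(2,2): Delta=1.0000 Bond=-88.5118
(3,0): Delta=-1.0000 Bond=100.9035
(3,1): Delta=0.2173 Bond=-8.8495
(3,2): Delta=1.0000 Bond=-100.9035
(3,3): Delta=1.0000 Bond=-100.9035
V0=42.4318

No-arbitrage ⇒ martingale measure with p* = (R−d)/(u−d) = 0.7857.
Terminal values V(4,·): V(4,0)=36.2268, V(4,1)=12.2432, V(4,2)=19.0398, V(4,3)=59.8436, V(4,4)=113.0660
Node (3,0) S=85.6557: V=(p*·12.2432+(1−p*)·36.2268)/1.14=15.2478; Δ=(12.2432−36.2268)/(102.7868−78.8032)=-1.0000; B=V−Δ·S=100.9035
Node (3,1) S=111.7248: V=(p*·19.0398+(1−p*)·12.2432)/1.14=15.4240; Δ=(19.0398−12.2432)/(134.0698−102.7868)=0.2173; B=V−Δ·S=-8.8495
Node (3,2) S=145.7280: V=(p*·59.8436+(1−p*)·19.0398)/1.14=44.8245; Δ=(59.8436−19.0398)/(174.8736−134.0698)=1.0000; B=V−Δ·S=-100.9035
Node (3,3) S=190.0800: V=(p*·113.0660+(1−p*)·59.8436)/1.14=89.1765; Δ=(113.0660−59.8436)/(228.0960−174.8736)=1.0000; B=V−Δ·S=-100.9035
Node (2,0) S=93.1040: V=(p*·15.4240+(1−p*)·15.2478)/1.14=13.4967; Δ=(15.4240−15.2478)/(111.7248−85.6557)=0.0068; B=V−Δ·S=12.8675
Node (2,1) S=121.4400: V=(p*·44.8245+(1−p*)·15.4240)/1.14=33.7933; Δ=(44.8245−15.4240)/(145.7280−111.7248)=0.8646; B=V−Δ·S=-71.2085
Node (2,2) S=158.4000: V=(p*·89.1765+(1−p*)·44.8245)/1.14=69.8882; Δ=(89.1765−44.8245)/(190.0800−145.7280)=1.0000; B=V−Δ·S=-88.5118
Node (1,0) S=101.2000: V=(p*·33.7933+(1−p*)·13.4967)/1.14=25.8281; Δ=(33.7933−13.4967)/(121.4400−93.1040)=0.7163; B=V−Δ·S=-46.6598
Node (1,1) S=132.0000: V=(p*·69.8882+(1−p*)·33.7933)/1.14=54.5207; Δ=(69.8882−33.7933)/(158.4000−121.4400)=0.9766; B=V−Δ·S=-74.3895
Node (0,0) S=110.0000: V=(p*·54.5207+(1−p*)·25.8281)/1.14=42.4318; Δ=(54.5207−25.8281)/(132.0000−101.2000)=0.9316; B=V−Δ·S=-60.0416
The time-0 hedge costs 42.4318, which is the no-arbitrage price.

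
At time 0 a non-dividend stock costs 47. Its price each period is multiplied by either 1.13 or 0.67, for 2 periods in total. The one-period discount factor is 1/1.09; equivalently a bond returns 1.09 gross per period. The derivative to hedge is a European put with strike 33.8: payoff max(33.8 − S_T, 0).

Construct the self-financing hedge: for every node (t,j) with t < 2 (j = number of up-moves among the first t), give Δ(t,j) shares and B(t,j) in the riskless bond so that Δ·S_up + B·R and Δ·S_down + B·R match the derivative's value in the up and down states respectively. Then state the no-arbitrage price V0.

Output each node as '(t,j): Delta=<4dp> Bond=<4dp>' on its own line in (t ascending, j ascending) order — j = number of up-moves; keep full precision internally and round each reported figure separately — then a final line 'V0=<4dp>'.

Since d<R<u, set p* = (R−d)/(u−d) = 0.9130; price each node as the discounted p*-expectation of its children.
At expiry t=2: V(2,0)=12.7017, V(2,1)=0.0000, V(2,2)=0.0000
  t=1,j=0: stock 31.4900 → up 35.5837 (V=0.0000), down 21.0983 (V=12.7017). Price 1.0133; hedge Δ=-0.8769, bond B=28.6257.
  t=1,j=1: stock 53.1100 → up 60.0143 (V=0.0000), down 35.5837 (V=0.0000). Price 0.0000; hedge Δ=0.0000, bond B=0.0000.
  t=0,j=0: stock 47.0000 → up 53.1100 (V=0.0000), down 31.4900 (V=1.0133). Price 0.0808; hedge Δ=-0.0469, bond B=2.2837.
Check: Δ(0,0)·S0 + B(0,0) = 0.0808 = V0.

(0,0): Delta=-0.0469 Bond=2.2837
(1,0): Delta=-0.8769 Bond=28.6257
(1,1): Delta=0.0000 Bond=0.0000
V0=0.0808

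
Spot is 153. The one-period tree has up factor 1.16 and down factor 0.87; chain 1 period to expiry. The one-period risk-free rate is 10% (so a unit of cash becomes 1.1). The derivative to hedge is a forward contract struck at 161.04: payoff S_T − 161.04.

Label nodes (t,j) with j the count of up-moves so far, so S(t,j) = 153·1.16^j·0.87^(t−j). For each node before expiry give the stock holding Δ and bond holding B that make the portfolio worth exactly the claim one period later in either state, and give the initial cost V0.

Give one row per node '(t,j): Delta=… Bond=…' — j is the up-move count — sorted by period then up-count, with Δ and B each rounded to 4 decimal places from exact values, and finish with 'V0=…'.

The replicating-portfolio and risk-neutral prices coincide; use p* = (1.1−0.87)/(1.16−0.87) = 0.7931 for the latter.
Terminal values V(1,·): V(1,0)=-27.9300, V(1,1)=16.4400
(0,0): S=153.0000. Δ = (V_up−V_dn)/(S_up−S_dn) = (16.4400−-27.9300)/(177.4800−133.1100) = 1.0000. V = [p*·16.4400 + (1−p*)·-27.9300]/1.1 = 6.6000. B = V − Δ·S = -146.4000.
Root portfolio cost Δ·153+B reproduces V0=6.6000.

(0,0): Delta=1.0000 Bond=-146.4000
V0=6.6000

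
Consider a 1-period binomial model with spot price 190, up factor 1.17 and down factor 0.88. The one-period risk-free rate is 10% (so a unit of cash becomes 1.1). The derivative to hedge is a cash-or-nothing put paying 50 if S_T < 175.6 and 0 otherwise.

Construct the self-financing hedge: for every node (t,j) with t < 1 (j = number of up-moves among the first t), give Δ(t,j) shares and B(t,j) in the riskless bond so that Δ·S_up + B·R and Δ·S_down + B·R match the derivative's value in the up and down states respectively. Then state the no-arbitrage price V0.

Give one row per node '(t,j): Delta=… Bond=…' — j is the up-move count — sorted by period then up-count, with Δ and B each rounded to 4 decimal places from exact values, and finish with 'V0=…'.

(0,0): Delta=-0.9074 Bond=183.3856
V0=10.9718

Risk-neutral probability p* = (R−d)/(u−d) = (1.1−0.88)/(1.17−0.88) = 0.7586.
Terminal payoffs: V(1,0)=50.0000, V(1,1)=0.0000
Node (0,0) S=190.0000: V=(p*·0.0000+(1−p*)·50.0000)/1.1=10.9718; Δ=(0.0000−50.0000)/(222.3000−167.2000)=-0.9074; B=V−Δ·S=183.3856
The time-0 hedge costs 10.9718, which is the no-arbitrage price.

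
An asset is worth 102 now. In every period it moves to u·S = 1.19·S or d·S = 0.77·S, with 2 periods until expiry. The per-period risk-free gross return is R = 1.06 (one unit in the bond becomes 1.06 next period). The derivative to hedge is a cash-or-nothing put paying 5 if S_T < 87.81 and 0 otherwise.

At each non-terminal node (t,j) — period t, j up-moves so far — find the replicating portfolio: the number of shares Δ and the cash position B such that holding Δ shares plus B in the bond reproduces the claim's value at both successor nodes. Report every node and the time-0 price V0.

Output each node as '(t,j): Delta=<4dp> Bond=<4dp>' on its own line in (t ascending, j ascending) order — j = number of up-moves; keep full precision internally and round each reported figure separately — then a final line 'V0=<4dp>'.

(0,0): Delta=-0.0341 Bond=3.9026
(1,0): Delta=-0.1516 Bond=13.3648
(1,1): Delta=0.0000 Bond=0.0000
V0=0.4263

Risk-neutral probability p* = (R−d)/(u−d) = (1.06−0.77)/(1.19−0.77) = 0.6905.
Payoff layer (t=2): V(2,0)=5.0000, V(2,1)=0.0000, V(2,2)=0.0000
Node (1,0) S=78.5400: V=(p*·0.0000+(1−p*)·5.0000)/1.06=1.4600; Δ=(0.0000−5.0000)/(93.4626−60.4758)=-0.1516; B=V−Δ·S=13.3648
Node (1,1) S=121.3800: V=(p*·0.0000+(1−p*)·0.0000)/1.06=0.0000; Δ=(0.0000−0.0000)/(144.4422−93.4626)=0.0000; B=V−Δ·S=0.0000
Node (0,0) S=102.0000: V=(p*·0.0000+(1−p*)·1.4600)/1.06=0.4263; Δ=(0.0000−1.4600)/(121.3800−78.5400)=-0.0341; B=V−Δ·S=3.9026
Check: Δ(0,0)·S0 + B(0,0) = 0.4263 = V0.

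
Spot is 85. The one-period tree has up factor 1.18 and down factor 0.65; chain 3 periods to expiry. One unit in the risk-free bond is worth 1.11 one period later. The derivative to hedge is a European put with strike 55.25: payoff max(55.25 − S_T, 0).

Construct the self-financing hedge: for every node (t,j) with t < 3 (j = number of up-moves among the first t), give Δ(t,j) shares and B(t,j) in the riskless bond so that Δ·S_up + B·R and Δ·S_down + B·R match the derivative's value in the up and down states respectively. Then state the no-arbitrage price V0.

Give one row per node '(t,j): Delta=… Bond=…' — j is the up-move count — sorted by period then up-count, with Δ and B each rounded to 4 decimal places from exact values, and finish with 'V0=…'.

Since d<R<u, set p* = (R−d)/(u−d) = 0.8679; price each node as the discounted p*-expectation of its children.
Payoff layer (t=3): V(3,0)=31.9069, V(3,1)=12.8732, V(3,2)=0.0000, V(3,3)=0.0000
(2,0): S=35.9125. Δ = (V_up−V_dn)/(S_up−S_dn) = (12.8732−31.9069)/(42.3768−23.3431) = -1.0000. V = [p*·12.8732 + (1−p*)·31.9069]/1.11 = 13.8623. B = V − Δ·S = 49.7748.
(2,1): S=65.1950. Δ = (V_up−V_dn)/(S_up−S_dn) = (0.0000−12.8732)/(76.9301−42.3768) = -0.3726. V = [p*·0.0000 + (1−p*)·12.8732]/1.11 = 1.5317. B = V − Δ·S = 25.8209.
(2,2): S=118.3540. Δ = (V_up−V_dn)/(S_up−S_dn) = (0.0000−0.0000)/(139.6577−76.9301) = 0.0000. V = [p*·0.0000 + (1−p*)·0.0000]/1.11 = 0.0000. B = V − Δ·S = 0.0000.
(1,0): S=55.2500. Δ = (V_up−V_dn)/(S_up−S_dn) = (1.5317−13.8623)/(65.1950−35.9125) = -0.4211. V = [p*·1.5317 + (1−p*)·13.8623]/1.11 = 2.8471. B = V − Δ·S = 26.1123.
(1,1): S=100.3000. Δ = (V_up−V_dn)/(S_up−S_dn) = (0.0000−1.5317)/(118.3540−65.1950) = -0.0288. V = [p*·0.0000 + (1−p*)·1.5317]/1.11 = 0.1823. B = V − Δ·S = 3.0723.
(0,0): S=85.0000. Δ = (V_up−V_dn)/(S_up−S_dn) = (0.1823−2.8471)/(100.3000−55.2500) = -0.0592. V = [p*·0.1823 + (1−p*)·2.8471]/1.11 = 0.4813. B = V − Δ·S = 5.5093.
Each (Δ,B) replicates both successor values, so the strategy is self-financing and V0 is arbitrage-free.

(0,0): Delta=-0.0592 Bond=5.5093
(1,0): Delta=-0.4211 Bond=26.1123
(1,1): Delta=-0.0288 Bond=3.0723
(2,0): Delta=-1.0000 Bond=49.7748
(2,1): Delta=-0.3726 Bond=25.8209
(2,2): Delta=0.0000 Bond=0.0000
V0=0.4813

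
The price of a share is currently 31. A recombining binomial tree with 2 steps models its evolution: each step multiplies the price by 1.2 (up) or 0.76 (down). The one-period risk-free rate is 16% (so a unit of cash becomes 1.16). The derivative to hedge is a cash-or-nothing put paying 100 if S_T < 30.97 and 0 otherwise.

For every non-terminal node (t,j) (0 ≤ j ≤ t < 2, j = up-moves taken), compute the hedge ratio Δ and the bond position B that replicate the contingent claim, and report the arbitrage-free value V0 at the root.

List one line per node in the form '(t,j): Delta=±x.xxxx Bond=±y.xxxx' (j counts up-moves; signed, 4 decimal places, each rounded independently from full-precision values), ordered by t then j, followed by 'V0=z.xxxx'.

Under the risk-neutral measure, an up-move has probability p* = (R−d)/(u−d) = 0.9091 and values discount at R = 1.16.
Payoff layer (t=2): V(2,0)=100.0000, V(2,1)=100.0000, V(2,2)=0.0000
(1,0): S=23.5600. Δ = (V_up−V_dn)/(S_up−S_dn) = (100.0000−100.0000)/(28.2720−17.9056) = 0.0000. V = [p*·100.0000 + (1−p*)·100.0000]/1.16 = 86.2069. B = V − Δ·S = 86.2069.
(1,1): S=37.2000. Δ = (V_up−V_dn)/(S_up−S_dn) = (0.0000−100.0000)/(44.6400−28.2720) = -6.1095. V = [p*·0.0000 + (1−p*)·100.0000]/1.16 = 7.8370. B = V − Δ·S = 235.1097.
(0,0): S=31.0000. Δ = (V_up−V_dn)/(S_up−S_dn) = (7.8370−86.2069)/(37.2000−23.5600) = -5.7456. V = [p*·7.8370 + (1−p*)·86.2069]/1.16 = 12.8979. B = V − Δ·S = 191.0113.
Self-financing check: at every node Δ·S+B equals the discounted successor values.

(0,0): Delta=-5.7456 Bond=191.0113
(1,0): Delta=0.0000 Bond=86.2069
(1,1): Delta=-6.1095 Bond=235.1097
V0=12.8979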